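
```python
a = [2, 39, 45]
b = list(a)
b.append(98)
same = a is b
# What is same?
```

After line 1: a = [2, 39, 45]
After line 2 (b = list(a) is a shallow copy, new object): a = [2, 39, 45], b = [2, 39, 45]
After line 3 (append only mutates b): a = [2, 39, 45], b = [2, 39, 45, 98]
After line 4 (same = a is b; different objects -> False): same = False

False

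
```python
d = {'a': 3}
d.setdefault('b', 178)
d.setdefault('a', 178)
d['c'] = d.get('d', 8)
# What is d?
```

After line 1: d = {'a': 3}
After line 2 (setdefault adds 'b'=178): d = {'a': 3, 'b': 178}
After line 3 (setdefault 'a' no-op, already exists): d = {'a': 3, 'b': 178}
After line 4 (get('d', 8) returns default since 'd' not in d): d = {'a': 3, 'b': 178, 'c': 8}

{'a': 3, 'b': 178, 'c': 8}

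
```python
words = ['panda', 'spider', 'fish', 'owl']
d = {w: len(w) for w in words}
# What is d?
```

{'panda': 5, 'spider': 6, 'fish': 4, 'owl': 3}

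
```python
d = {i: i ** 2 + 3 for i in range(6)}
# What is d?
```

{0: 3, 1: 4, 2: 7, 3: 12, 4: 19, 5: 28}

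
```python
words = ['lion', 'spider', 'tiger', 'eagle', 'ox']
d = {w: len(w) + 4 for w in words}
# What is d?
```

{'lion': 8, 'spider': 10, 'tiger': 9, 'eagle': 9, 'ox': 6}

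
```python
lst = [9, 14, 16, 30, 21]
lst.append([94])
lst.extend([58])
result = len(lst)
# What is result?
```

After line 1: lst = [9, 14, 16, 30, 21]
After line 2 (append adds [94] as single element): lst = [9, 14, 16, 30, 21, [94]]
After line 3 (extend unpacks [58], adds 58): lst = [9, 14, 16, 30, 21, [94], 58]
After line 4: result = len(lst) = 7

7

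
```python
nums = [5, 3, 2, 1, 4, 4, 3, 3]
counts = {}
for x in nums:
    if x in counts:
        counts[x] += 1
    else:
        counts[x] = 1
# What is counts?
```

Initial: counts = {}, nums = [5, 3, 2, 1, 4, 4, 3, 3]
See 5: counts = {5: 1}
See 3: counts = {5: 1, 3: 1}
See 2: counts = {5: 1, 3: 1, 2: 1}
See 1: counts = {5: 1, 3: 1, 2: 1, 1: 1}
See 4: counts = {5: 1, 3: 1, 2: 1, 1: 1, 4: 1}
See 4: counts = {5: 1, 3: 1, 2: 1, 1: 1, 4: 2}
See 3: counts = {5: 1, 3: 2, 2: 1, 1: 1, 4: 2}
See 3: counts = {5: 1, 3: 3, 2: 1, 1: 1, 4: 2}

{5: 1, 3: 3, 2: 1, 1: 1, 4: 2}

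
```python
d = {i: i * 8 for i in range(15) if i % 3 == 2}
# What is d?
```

{2: 16, 5: 40, 8: 64, 11: 88, 14: 112}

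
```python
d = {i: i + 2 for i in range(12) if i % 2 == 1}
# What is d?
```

{1: 3, 3: 5, 5: 7, 7: 9, 9: 11, 11: 13}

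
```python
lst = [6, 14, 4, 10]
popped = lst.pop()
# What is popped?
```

10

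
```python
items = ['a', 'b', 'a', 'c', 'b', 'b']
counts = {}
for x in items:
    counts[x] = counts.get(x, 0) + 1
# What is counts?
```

Initial: counts = {}, items = ['a', 'b', 'a', 'c', 'b', 'b']
See 'a': counts = {'a': 1}
See 'b': counts = {'a': 1, 'b': 1}
See 'a': counts = {'a': 2, 'b': 1}
See 'c': counts = {'a': 2, 'b': 1, 'c': 1}
See 'b': counts = {'a': 2, 'b': 2, 'c': 1}
See 'b': counts = {'a': 2, 'b': 3, 'c': 1}

{'a': 2, 'b': 3, 'c': 1}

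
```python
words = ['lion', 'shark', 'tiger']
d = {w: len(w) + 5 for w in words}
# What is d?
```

{'lion': 9, 'shark': 10, 'tiger': 10}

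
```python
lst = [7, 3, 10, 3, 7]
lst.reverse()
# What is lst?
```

[7, 3, 10, 3, 7]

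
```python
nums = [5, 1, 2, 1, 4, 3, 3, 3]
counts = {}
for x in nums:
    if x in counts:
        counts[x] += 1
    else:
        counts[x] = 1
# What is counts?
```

Initial: counts = {}, nums = [5, 1, 2, 1, 4, 3, 3, 3]
See 5: counts = {5: 1}
See 1: counts = {5: 1, 1: 1}
See 2: counts = {5: 1, 1: 1, 2: 1}
See 1: counts = {5: 1, 1: 2, 2: 1}
See 4: counts = {5: 1, 1: 2, 2: 1, 4: 1}
See 3: counts = {5: 1, 1: 2, 2: 1, 4: 1, 3: 1}
See 3: counts = {5: 1, 1: 2, 2: 1, 4: 1, 3: 2}
See 3: counts = {5: 1, 1: 2, 2: 1, 4: 1, 3: 3}

{5: 1, 1: 2, 2: 1, 4: 1, 3: 3}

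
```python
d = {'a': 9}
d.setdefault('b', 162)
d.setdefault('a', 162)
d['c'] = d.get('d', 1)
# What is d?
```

After line 1: d = {'a': 9}
After line 2 (setdefault adds 'b'=162): d = {'a': 9, 'b': 162}
After line 3 (setdefault 'a' no-op, already exists): d = {'a': 9, 'b': 162}
After line 4 (get('d', 1) returns default since 'd' not in d): d = {'a': 9, 'b': 162, 'c': 1}

{'a': 9, 'b': 162, 'c': 1}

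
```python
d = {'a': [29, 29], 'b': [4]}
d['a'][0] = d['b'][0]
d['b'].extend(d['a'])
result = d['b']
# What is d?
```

After line 1: d = {'a': [29, 29], 'b': [4]}
After line 2 (a[0] = b[0] = 4): d = {'a': [4, 29], 'b': [4]}
After line 3 (b.extend(a) appends [4, 29]): d = {'a': [4, 29], 'b': [4, 4, 29]}
After line 4: result = d['b'] = [4, 4, 29]

{'a': [4, 29], 'b': [4, 4, 29]}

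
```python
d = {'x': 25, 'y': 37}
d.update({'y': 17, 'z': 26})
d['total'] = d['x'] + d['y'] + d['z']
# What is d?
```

After line 1: d = {'x': 25, 'y': 37}
After line 2 (y overwritten, z added): d = {'x': 25, 'y': 17, 'z': 26}
After line 3 (total = 25 + 17 + 26 = 68): d = {'x': 25, 'y': 17, 'z': 26, 'total': 68}

{'x': 25, 'y': 17, 'z': 26, 'total': 68}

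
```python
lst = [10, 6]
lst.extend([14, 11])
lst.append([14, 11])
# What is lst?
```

After line 1: lst = [10, 6]
After line 2 (extend unpacks [14, 11]): lst = [10, 6, 14, 11]
After line 3 (append adds [14, 11] as single element): lst = [10, 6, 14, 11, [14, 11]]

[10, 6, 14, 11, [14, 11]]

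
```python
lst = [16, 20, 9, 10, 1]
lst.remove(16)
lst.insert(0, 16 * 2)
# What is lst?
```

After line 1: lst = [16, 20, 9, 10, 1]
After line 2 (remove first 16): lst = [20, 9, 10, 1]
After line 3 (insert 32 at index 0): lst = [32, 20, 9, 10, 1]

[32, 20, 9, 10, 1]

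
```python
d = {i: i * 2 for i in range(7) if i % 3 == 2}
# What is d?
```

{2: 4, 5: 10}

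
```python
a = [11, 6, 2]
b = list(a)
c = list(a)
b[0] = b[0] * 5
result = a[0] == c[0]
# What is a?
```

After line 1: a = [11, 6, 2]
After line 2 (b = list(a), copy): a = [11, 6, 2], b = [11, 6, 2]
After line 3 (c = list(a) is a copy, new object): c = [11, 6, 2]
After line 4 (b[0] = 11 * 5 = 55; only b mutates (copy)): a = [11, 6, 2], b = [55, 6, 2], c = [11, 6, 2]
After line 5 (a[0] = 11, c[0] = 11; result = True)

[11, 6, 2]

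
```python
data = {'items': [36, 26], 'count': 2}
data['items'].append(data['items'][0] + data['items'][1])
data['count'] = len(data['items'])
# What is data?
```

After line 1: data = {'items': [36, 26], 'count': 2}
After line 2 (append 36 + 26 = 62): data = {'items': [36, 26, 62], 'count': 2}
After line 3 (count = len(items) = 3): data = {'items': [36, 26, 62], 'count': 3}

{'items': [36, 26, 62], 'count': 3}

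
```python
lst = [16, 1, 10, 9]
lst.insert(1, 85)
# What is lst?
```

[16, 85, 1, 10, 9]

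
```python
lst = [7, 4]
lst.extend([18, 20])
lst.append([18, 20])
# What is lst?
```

After line 1: lst = [7, 4]
After line 2 (extend unpacks [18, 20]): lst = [7, 4, 18, 20]
After line 3 (append adds [18, 20] as single element): lst = [7, 4, 18, 20, [18, 20]]

[7, 4, 18, 20, [18, 20]]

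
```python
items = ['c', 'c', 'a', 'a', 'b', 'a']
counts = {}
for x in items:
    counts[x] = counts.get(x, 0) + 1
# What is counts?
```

Initial: counts = {}, items = ['c', 'c', 'a', 'a', 'b', 'a']
See 'c': counts = {'c': 1}
See 'c': counts = {'c': 2}
See 'a': counts = {'c': 2, 'a': 1}
See 'a': counts = {'c': 2, 'a': 2}
See 'b': counts = {'c': 2, 'a': 2, 'b': 1}
See 'a': counts = {'c': 2, 'a': 3, 'b': 1}

{'c': 2, 'a': 3, 'b': 1}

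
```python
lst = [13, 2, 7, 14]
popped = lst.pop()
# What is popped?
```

14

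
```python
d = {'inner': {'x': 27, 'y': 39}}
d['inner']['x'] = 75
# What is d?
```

After line 1: d = {'inner': {'x': 27, 'y': 39}}
After line 2 (inner x overwritten): d = {'inner': {'x': 75, 'y': 39}}

{'inner': {'x': 75, 'y': 39}}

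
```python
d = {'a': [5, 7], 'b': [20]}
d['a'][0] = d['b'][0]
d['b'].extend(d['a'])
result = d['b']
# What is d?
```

After line 1: d = {'a': [5, 7], 'b': [20]}
After line 2 (a[0] = b[0] = 20): d = {'a': [20, 7], 'b': [20]}
After line 3 (b.extend(a) appends [20, 7]): d = {'a': [20, 7], 'b': [20, 20, 7]}
After line 4: result = d['b'] = [20, 20, 7]

{'a': [20, 7], 'b': [20, 20, 7]}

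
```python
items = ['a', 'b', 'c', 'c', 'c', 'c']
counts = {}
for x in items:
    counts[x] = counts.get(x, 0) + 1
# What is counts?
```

Initial: counts = {}, items = ['a', 'b', 'c', 'c', 'c', 'c']
See 'a': counts = {'a': 1}
See 'b': counts = {'a': 1, 'b': 1}
See 'c': counts = {'a': 1, 'b': 1, 'c': 1}
See 'c': counts = {'a': 1, 'b': 1, 'c': 2}
See 'c': counts = {'a': 1, 'b': 1, 'c': 3}
See 'c': counts = {'a': 1, 'b': 1, 'c': 4}

{'a': 1, 'b': 1, 'c': 4}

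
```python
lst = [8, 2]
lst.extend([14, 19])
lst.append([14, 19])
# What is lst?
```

After line 1: lst = [8, 2]
After line 2 (extend unpacks [14, 19]): lst = [8, 2, 14, 19]
After line 3 (append adds [14, 19] as single element): lst = [8, 2, 14, 19, [14, 19]]

[8, 2, 14, 19, [14, 19]]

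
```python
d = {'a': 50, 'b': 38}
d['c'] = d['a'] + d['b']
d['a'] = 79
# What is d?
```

After line 1: d = {'a': 50, 'b': 38}
After line 2 (d['c'] = 50 + 38): d = {'a': 50, 'b': 38, 'c': 88}
After line 3: d = {'a': 79, 'b': 38, 'c': 88}

{'a': 79, 'b': 38, 'c': 88}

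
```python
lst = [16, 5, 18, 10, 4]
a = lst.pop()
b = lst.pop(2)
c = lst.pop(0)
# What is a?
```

After line 1: lst = [16, 5, 18, 10, 4]
After line 2 (pop() -> a = 4): lst = [16, 5, 18, 10]
After line 3 (pop(2) -> b = 18): lst = [16, 5, 10]
After line 4 (pop(0) -> c = 16): lst = [5, 10]

4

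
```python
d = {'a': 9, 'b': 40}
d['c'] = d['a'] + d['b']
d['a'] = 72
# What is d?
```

After line 1: d = {'a': 9, 'b': 40}
After line 2 (d['c'] = 9 + 40): d = {'a': 9, 'b': 40, 'c': 49}
After line 3: d = {'a': 72, 'b': 40, 'c': 49}

{'a': 72, 'b': 40, 'c': 49}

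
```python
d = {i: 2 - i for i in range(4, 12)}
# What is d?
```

{4: -2, 5: -3, 6: -4, 7: -5, 8: -6, 9: -7, 10: -8, 11: -9}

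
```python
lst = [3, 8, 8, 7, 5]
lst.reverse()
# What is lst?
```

[5, 7, 8, 8, 3]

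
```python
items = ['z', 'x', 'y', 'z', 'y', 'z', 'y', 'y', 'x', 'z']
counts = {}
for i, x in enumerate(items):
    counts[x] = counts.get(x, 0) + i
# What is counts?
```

Initial: counts = {}, items = ['z', 'x', 'y', 'z', 'y', 'z', 'y', 'y', 'x', 'z']
i=0, x='z': counts = {'z': 0}
i=1, x='x': counts = {'z': 0, 'x': 1}
i=2, x='y': counts = {'z': 0, 'x': 1, 'y': 2}
i=3, x='z': counts = {'z': 3, 'x': 1, 'y': 2}
i=4, x='y': counts = {'z': 3, 'x': 1, 'y': 6}
i=5, x='z': counts = {'z': 8, 'x': 1, 'y': 6}
i=6, x='y': counts = {'z': 8, 'x': 1, 'y': 12}
i=7, x='y': counts = {'z': 8, 'x': 1, 'y': 19}
i=8, x='x': counts = {'z': 8, 'x': 9, 'y': 19}
i=9, x='z': counts = {'z': 17, 'x': 9, 'y': 19}

{'z': 17, 'x': 9, 'y': 19}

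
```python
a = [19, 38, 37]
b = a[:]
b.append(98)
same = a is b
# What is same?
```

After line 1: a = [19, 38, 37]
After line 2 (b = a[:] is a shallow copy, new object): a = [19, 38, 37], b = [19, 38, 37]
After line 3 (append only mutates b): a = [19, 38, 37], b = [19, 38, 37, 98]
After line 4 (same = a is b; different objects -> False): same = False

False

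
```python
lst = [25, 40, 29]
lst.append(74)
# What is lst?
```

[25, 40, 29, 74]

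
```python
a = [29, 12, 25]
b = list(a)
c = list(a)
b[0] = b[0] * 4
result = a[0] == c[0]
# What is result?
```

After line 1: a = [29, 12, 25]
After line 2 (b = list(a), copy): a = [29, 12, 25], b = [29, 12, 25]
After line 3 (c = list(a) is a copy, new object): c = [29, 12, 25]
After line 4 (b[0] = 29 * 4 = 116; only b mutates (copy)): a = [29, 12, 25], b = [116, 12, 25], c = [29, 12, 25]
After line 5 (a[0] = 29, c[0] = 29; result = True)

True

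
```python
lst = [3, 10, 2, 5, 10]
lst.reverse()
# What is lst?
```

[10, 5, 2, 10, 3]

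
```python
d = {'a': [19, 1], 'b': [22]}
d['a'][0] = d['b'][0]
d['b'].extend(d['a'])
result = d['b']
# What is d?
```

After line 1: d = {'a': [19, 1], 'b': [22]}
After line 2 (a[0] = b[0] = 22): d = {'a': [22, 1], 'b': [22]}
After line 3 (b.extend(a) appends [22, 1]): d = {'a': [22, 1], 'b': [22, 22, 1]}
After line 4: result = d['b'] = [22, 22, 1]

{'a': [22, 1], 'b': [22, 22, 1]}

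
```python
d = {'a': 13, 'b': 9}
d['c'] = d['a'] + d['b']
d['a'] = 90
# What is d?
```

After line 1: d = {'a': 13, 'b': 9}
After line 2 (d['c'] = 13 + 9): d = {'a': 13, 'b': 9, 'c': 22}
After line 3: d = {'a': 90, 'b': 9, 'c': 22}

{'a': 90, 'b': 9, 'c': 22}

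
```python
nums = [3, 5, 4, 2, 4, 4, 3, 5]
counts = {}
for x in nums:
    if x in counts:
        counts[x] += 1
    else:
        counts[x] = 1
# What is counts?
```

Initial: counts = {}, nums = [3, 5, 4, 2, 4, 4, 3, 5]
See 3: counts = {3: 1}
See 5: counts = {3: 1, 5: 1}
See 4: counts = {3: 1, 5: 1, 4: 1}
See 2: counts = {3: 1, 5: 1, 4: 1, 2: 1}
See 4: counts = {3: 1, 5: 1, 4: 2, 2: 1}
See 4: counts = {3: 1, 5: 1, 4: 3, 2: 1}
See 3: counts = {3: 2, 5: 1, 4: 3, 2: 1}
See 5: counts = {3: 2, 5: 2, 4: 3, 2: 1}

{3: 2, 5: 2, 4: 3, 2: 1}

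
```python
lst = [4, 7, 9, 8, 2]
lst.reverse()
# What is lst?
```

[2, 8, 9, 7, 4]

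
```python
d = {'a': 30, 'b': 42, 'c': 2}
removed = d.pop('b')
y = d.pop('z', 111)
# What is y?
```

After line 1: d = {'a': 30, 'b': 42, 'c': 2}
After line 2 (pop 'b' returns 42): d = {'a': 30, 'c': 2}, removed = 42
After line 3 (pop 'z' missing, returns default 111): d = {'a': 30, 'c': 2}, y = 111

111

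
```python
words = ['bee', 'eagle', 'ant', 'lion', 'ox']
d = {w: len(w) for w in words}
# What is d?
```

{'bee': 3, 'eagle': 5, 'ant': 3, 'lion': 4, 'ox': 2}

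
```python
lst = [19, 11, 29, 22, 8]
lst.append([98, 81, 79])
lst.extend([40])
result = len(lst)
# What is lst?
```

After line 1: lst = [19, 11, 29, 22, 8]
After line 2 (append adds [98, 81, 79] as single element): lst = [19, 11, 29, 22, 8, [98, 81, 79]]
After line 3 (extend unpacks [40], adds 40): lst = [19, 11, 29, 22, 8, [98, 81, 79], 40]
After line 4: result = len(lst) = 7

[19, 11, 29, 22, 8, [98, 81, 79], 40]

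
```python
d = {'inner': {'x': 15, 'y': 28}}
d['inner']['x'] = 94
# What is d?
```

After line 1: d = {'inner': {'x': 15, 'y': 28}}
After line 2 (inner x overwritten): d = {'inner': {'x': 94, 'y': 28}}

{'inner': {'x': 94, 'y': 28}}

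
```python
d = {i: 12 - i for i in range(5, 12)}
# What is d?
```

{5: 7, 6: 6, 7: 5, 8: 4, 9: 3, 10: 2, 11: 1}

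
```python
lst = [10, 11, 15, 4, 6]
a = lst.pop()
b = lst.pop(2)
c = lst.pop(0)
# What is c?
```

After line 1: lst = [10, 11, 15, 4, 6]
After line 2 (pop() -> a = 6): lst = [10, 11, 15, 4]
After line 3 (pop(2) -> b = 15): lst = [10, 11, 4]
After line 4 (pop(0) -> c = 10): lst = [11, 4]

10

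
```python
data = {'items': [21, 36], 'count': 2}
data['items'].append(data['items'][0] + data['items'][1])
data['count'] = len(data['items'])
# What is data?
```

After line 1: data = {'items': [21, 36], 'count': 2}
After line 2 (append 21 + 36 = 57): data = {'items': [21, 36, 57], 'count': 2}
After line 3 (count = len(items) = 3): data = {'items': [21, 36, 57], 'count': 3}

{'items': [21, 36, 57], 'count': 3}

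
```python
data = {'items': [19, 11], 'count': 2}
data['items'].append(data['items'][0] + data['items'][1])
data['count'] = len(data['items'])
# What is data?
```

After line 1: data = {'items': [19, 11], 'count': 2}
After line 2 (append 19 + 11 = 30): data = {'items': [19, 11, 30], 'count': 2}
After line 3 (count = len(items) = 3): data = {'items': [19, 11, 30], 'count': 3}

{'items': [19, 11, 30], 'count': 3}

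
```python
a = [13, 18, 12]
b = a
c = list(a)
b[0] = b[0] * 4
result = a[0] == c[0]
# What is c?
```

After line 1: a = [13, 18, 12]
After line 2 (b = a, alias): a = [13, 18, 12], b = [13, 18, 12]
After line 3 (c = list(a) is a copy, new object): c = [13, 18, 12]
After line 4 (b[0] = 13 * 4 = 52; mutates shared a/b): a = b = [52, 18, 12], c = [13, 18, 12]
After line 5 (a[0] = 52, c[0] = 13; result = False)

[13, 18, 12]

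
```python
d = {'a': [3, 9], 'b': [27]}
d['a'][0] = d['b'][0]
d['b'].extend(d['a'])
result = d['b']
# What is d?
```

After line 1: d = {'a': [3, 9], 'b': [27]}
After line 2 (a[0] = b[0] = 27): d = {'a': [27, 9], 'b': [27]}
After line 3 (b.extend(a) appends [27, 9]): d = {'a': [27, 9], 'b': [27, 27, 9]}
After line 4: result = d['b'] = [27, 27, 9]

{'a': [27, 9], 'b': [27, 27, 9]}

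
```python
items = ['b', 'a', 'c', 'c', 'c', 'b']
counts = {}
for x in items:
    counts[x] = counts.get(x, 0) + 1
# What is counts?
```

Initial: counts = {}, items = ['b', 'a', 'c', 'c', 'c', 'b']
See 'b': counts = {'b': 1}
See 'a': counts = {'b': 1, 'a': 1}
See 'c': counts = {'b': 1, 'a': 1, 'c': 1}
See 'c': counts = {'b': 1, 'a': 1, 'c': 2}
See 'c': counts = {'b': 1, 'a': 1, 'c': 3}
See 'b': counts = {'b': 2, 'a': 1, 'c': 3}

{'b': 2, 'a': 1, 'c': 3}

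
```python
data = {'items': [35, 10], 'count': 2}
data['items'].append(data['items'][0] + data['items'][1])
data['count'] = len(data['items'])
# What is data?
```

After line 1: data = {'items': [35, 10], 'count': 2}
After line 2 (append 35 + 10 = 45): data = {'items': [35, 10, 45], 'count': 2}
After line 3 (count = len(items) = 3): data = {'items': [35, 10, 45], 'count': 3}

{'items': [35, 10, 45], 'count': 3}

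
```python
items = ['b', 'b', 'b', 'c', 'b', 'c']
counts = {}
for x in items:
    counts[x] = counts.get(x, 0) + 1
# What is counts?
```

Initial: counts = {}, items = ['b', 'b', 'b', 'c', 'b', 'c']
See 'b': counts = {'b': 1}
See 'b': counts = {'b': 2}
See 'b': counts = {'b': 3}
See 'c': counts = {'b': 3, 'c': 1}
See 'b': counts = {'b': 4, 'c': 1}
See 'c': counts = {'b': 4, 'c': 2}

{'b': 4, 'c': 2}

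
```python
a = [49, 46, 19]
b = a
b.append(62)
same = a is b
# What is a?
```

After line 1: a = [49, 46, 19]
After line 2 (b = a is an alias, same object): a = [49, 46, 19], b = [49, 46, 19]
After line 3 (b.append mutates the shared list): a = [49, 46, 19, 62], b = [49, 46, 19, 62]
After line 4 (same = a is b; same object -> True): same = True

[49, 46, 19, 62]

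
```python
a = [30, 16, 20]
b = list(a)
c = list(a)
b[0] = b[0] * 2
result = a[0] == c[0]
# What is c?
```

After line 1: a = [30, 16, 20]
After line 2 (b = list(a), copy): a = [30, 16, 20], b = [30, 16, 20]
After line 3 (c = list(a) is a copy, new object): c = [30, 16, 20]
After line 4 (b[0] = 30 * 2 = 60; only b mutates (copy)): a = [30, 16, 20], b = [60, 16, 20], c = [30, 16, 20]
After line 5 (a[0] = 30, c[0] = 30; result = True)

[30, 16, 20]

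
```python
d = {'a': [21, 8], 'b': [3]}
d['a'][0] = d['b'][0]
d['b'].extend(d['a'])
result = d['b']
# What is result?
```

After line 1: d = {'a': [21, 8], 'b': [3]}
After line 2 (a[0] = b[0] = 3): d = {'a': [3, 8], 'b': [3]}
After line 3 (b.extend(a) appends [3, 8]): d = {'a': [3, 8], 'b': [3, 3, 8]}
After line 4: result = d['b'] = [3, 3, 8]

[3, 3, 8]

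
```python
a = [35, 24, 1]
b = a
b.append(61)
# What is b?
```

After line 1: a = [35, 24, 1]
After line 2 (b = a is an alias, same object): a = [35, 24, 1], b = [35, 24, 1]
After line 3 (b.append mutates the shared list): a = [35, 24, 1, 61], b = [35, 24, 1, 61]

[35, 24, 1, 61]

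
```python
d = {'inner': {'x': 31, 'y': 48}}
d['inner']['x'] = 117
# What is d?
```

After line 1: d = {'inner': {'x': 31, 'y': 48}}
After line 2 (inner x overwritten): d = {'inner': {'x': 117, 'y': 48}}

{'inner': {'x': 117, 'y': 48}}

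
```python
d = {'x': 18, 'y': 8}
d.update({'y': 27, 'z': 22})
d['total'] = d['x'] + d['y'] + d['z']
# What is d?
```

After line 1: d = {'x': 18, 'y': 8}
After line 2 (y overwritten, z added): d = {'x': 18, 'y': 27, 'z': 22}
After line 3 (total = 18 + 27 + 22 = 67): d = {'x': 18, 'y': 27, 'z': 22, 'total': 67}

{'x': 18, 'y': 27, 'z': 22, 'total': 67}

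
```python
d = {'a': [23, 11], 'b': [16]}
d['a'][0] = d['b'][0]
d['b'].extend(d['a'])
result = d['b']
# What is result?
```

After line 1: d = {'a': [23, 11], 'b': [16]}
After line 2 (a[0] = b[0] = 16): d = {'a': [16, 11], 'b': [16]}
After line 3 (b.extend(a) appends [16, 11]): d = {'a': [16, 11], 'b': [16, 16, 11]}
After line 4: result = d['b'] = [16, 16, 11]

[16, 16, 11]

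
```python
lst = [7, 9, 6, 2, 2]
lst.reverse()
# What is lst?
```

[2, 2, 6, 9, 7]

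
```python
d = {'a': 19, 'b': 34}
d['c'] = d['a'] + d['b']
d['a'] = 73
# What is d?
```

After line 1: d = {'a': 19, 'b': 34}
After line 2 (d['c'] = 19 + 34): d = {'a': 19, 'b': 34, 'c': 53}
After line 3: d = {'a': 73, 'b': 34, 'c': 53}

{'a': 73, 'b': 34, 'c': 53}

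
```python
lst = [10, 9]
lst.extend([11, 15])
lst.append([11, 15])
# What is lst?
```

After line 1: lst = [10, 9]
After line 2 (extend unpacks [11, 15]): lst = [10, 9, 11, 15]
After line 3 (append adds [11, 15] as single element): lst = [10, 9, 11, 15, [11, 15]]

[10, 9, 11, 15, [11, 15]]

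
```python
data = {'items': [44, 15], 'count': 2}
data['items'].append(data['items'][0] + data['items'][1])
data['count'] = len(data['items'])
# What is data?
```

After line 1: data = {'items': [44, 15], 'count': 2}
After line 2 (append 44 + 15 = 59): data = {'items': [44, 15, 59], 'count': 2}
After line 3 (count = len(items) = 3): data = {'items': [44, 15, 59], 'count': 3}

{'items': [44, 15, 59], 'count': 3}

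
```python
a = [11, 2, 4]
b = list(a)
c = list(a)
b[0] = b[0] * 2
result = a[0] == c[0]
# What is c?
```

After line 1: a = [11, 2, 4]
After line 2 (b = list(a), copy): a = [11, 2, 4], b = [11, 2, 4]
After line 3 (c = list(a) is a copy, new object): c = [11, 2, 4]
After line 4 (b[0] = 11 * 2 = 22; only b mutates (copy)): a = [11, 2, 4], b = [22, 2, 4], c = [11, 2, 4]
After line 5 (a[0] = 11, c[0] = 11; result = True)

[11, 2, 4]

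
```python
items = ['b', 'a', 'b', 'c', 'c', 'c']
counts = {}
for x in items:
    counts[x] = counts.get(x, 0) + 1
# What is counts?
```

Initial: counts = {}, items = ['b', 'a', 'b', 'c', 'c', 'c']
See 'b': counts = {'b': 1}
See 'a': counts = {'b': 1, 'a': 1}
See 'b': counts = {'b': 2, 'a': 1}
See 'c': counts = {'b': 2, 'a': 1, 'c': 1}
See 'c': counts = {'b': 2, 'a': 1, 'c': 2}
See 'c': counts = {'b': 2, 'a': 1, 'c': 3}

{'b': 2, 'a': 1, 'c': 3}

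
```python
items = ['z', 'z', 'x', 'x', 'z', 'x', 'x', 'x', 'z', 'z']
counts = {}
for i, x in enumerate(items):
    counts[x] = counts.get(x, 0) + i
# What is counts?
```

Initial: counts = {}, items = ['z', 'z', 'x', 'x', 'z', 'x', 'x', 'x', 'z', 'z']
i=0, x='z': counts = {'z': 0}
i=1, x='z': counts = {'z': 1}
i=2, x='x': counts = {'z': 1, 'x': 2}
i=3, x='x': counts = {'z': 1, 'x': 5}
i=4, x='z': counts = {'z': 5, 'x': 5}
i=5, x='x': counts = {'z': 5, 'x': 10}
i=6, x='x': counts = {'z': 5, 'x': 16}
i=7, x='x': counts = {'z': 5, 'x': 23}
i=8, x='z': counts = {'z': 13, 'x': 23}
i=9, x='z': counts = {'z': 22, 'x': 23}

{'z': 22, 'x': 23}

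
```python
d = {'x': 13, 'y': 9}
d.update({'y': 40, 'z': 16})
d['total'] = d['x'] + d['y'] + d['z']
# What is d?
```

After line 1: d = {'x': 13, 'y': 9}
After line 2 (y overwritten, z added): d = {'x': 13, 'y': 40, 'z': 16}
After line 3 (total = 13 + 40 + 16 = 69): d = {'x': 13, 'y': 40, 'z': 16, 'total': 69}

{'x': 13, 'y': 40, 'z': 16, 'total': 69}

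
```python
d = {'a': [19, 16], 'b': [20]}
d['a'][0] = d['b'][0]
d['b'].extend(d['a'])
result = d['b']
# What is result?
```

After line 1: d = {'a': [19, 16], 'b': [20]}
After line 2 (a[0] = b[0] = 20): d = {'a': [20, 16], 'b': [20]}
After line 3 (b.extend(a) appends [20, 16]): d = {'a': [20, 16], 'b': [20, 20, 16]}
After line 4: result = d['b'] = [20, 20, 16]

[20, 20, 16]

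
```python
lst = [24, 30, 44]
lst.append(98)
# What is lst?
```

[24, 30, 44, 98]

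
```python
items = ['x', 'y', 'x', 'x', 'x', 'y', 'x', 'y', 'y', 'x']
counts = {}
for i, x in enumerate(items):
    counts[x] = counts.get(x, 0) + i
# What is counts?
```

Initial: counts = {}, items = ['x', 'y', 'x', 'x', 'x', 'y', 'x', 'y', 'y', 'x']
i=0, x='x': counts = {'x': 0}
i=1, x='y': counts = {'x': 0, 'y': 1}
i=2, x='x': counts = {'x': 2, 'y': 1}
i=3, x='x': counts = {'x': 5, 'y': 1}
i=4, x='x': counts = {'x': 9, 'y': 1}
i=5, x='y': counts = {'x': 9, 'y': 6}
i=6, x='x': counts = {'x': 15, 'y': 6}
i=7, x='y': counts = {'x': 15, 'y': 13}
i=8, x='y': counts = {'x': 15, 'y': 21}
i=9, x='x': counts = {'x': 24, 'y': 21}

{'x': 24, 'y': 21}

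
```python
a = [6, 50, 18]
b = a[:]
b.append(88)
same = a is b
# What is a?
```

After line 1: a = [6, 50, 18]
After line 2 (b = a[:] is a shallow copy, new object): a = [6, 50, 18], b = [6, 50, 18]
After line 3 (append only mutates b): a = [6, 50, 18], b = [6, 50, 18, 88]
After line 4 (same = a is b; different objects -> False): same = False

[6, 50, 18]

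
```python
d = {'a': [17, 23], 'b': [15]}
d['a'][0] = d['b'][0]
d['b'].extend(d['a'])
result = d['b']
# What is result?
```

After line 1: d = {'a': [17, 23], 'b': [15]}
After line 2 (a[0] = b[0] = 15): d = {'a': [15, 23], 'b': [15]}
After line 3 (b.extend(a) appends [15, 23]): d = {'a': [15, 23], 'b': [15, 15, 23]}
After line 4: result = d['b'] = [15, 15, 23]

[15, 15, 23]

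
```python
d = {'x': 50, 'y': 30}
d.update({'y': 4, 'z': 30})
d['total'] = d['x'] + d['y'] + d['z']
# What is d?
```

After line 1: d = {'x': 50, 'y': 30}
After line 2 (y overwritten, z added): d = {'x': 50, 'y': 4, 'z': 30}
After line 3 (total = 50 + 4 + 30 = 84): d = {'x': 50, 'y': 4, 'z': 30, 'total': 84}

{'x': 50, 'y': 4, 'z': 30, 'total': 84}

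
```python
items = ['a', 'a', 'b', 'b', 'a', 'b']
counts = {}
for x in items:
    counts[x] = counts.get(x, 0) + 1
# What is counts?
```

Initial: counts = {}, items = ['a', 'a', 'b', 'b', 'a', 'b']
See 'a': counts = {'a': 1}
See 'a': counts = {'a': 2}
See 'b': counts = {'a': 2, 'b': 1}
See 'b': counts = {'a': 2, 'b': 2}
See 'a': counts = {'a': 3, 'b': 2}
See 'b': counts = {'a': 3, 'b': 3}

{'a': 3, 'b': 3}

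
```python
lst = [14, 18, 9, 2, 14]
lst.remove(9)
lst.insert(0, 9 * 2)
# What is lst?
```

After line 1: lst = [14, 18, 9, 2, 14]
After line 2 (remove first 9): lst = [14, 18, 2, 14]
After line 3 (insert 18 at index 0): lst = [18, 14, 18, 2, 14]

[18, 14, 18, 2, 14]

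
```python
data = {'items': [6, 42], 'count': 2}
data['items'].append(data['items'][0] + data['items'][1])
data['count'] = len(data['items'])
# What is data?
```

After line 1: data = {'items': [6, 42], 'count': 2}
After line 2 (append 6 + 42 = 48): data = {'items': [6, 42, 48], 'count': 2}
After line 3 (count = len(items) = 3): data = {'items': [6, 42, 48], 'count': 3}

{'items': [6, 42, 48], 'count': 3}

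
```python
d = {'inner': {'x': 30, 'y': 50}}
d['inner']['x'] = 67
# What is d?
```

After line 1: d = {'inner': {'x': 30, 'y': 50}}
After line 2 (inner x overwritten): d = {'inner': {'x': 67, 'y': 50}}

{'inner': {'x': 67, 'y': 50}}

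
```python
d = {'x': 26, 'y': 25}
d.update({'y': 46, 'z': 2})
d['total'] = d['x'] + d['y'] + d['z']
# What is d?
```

After line 1: d = {'x': 26, 'y': 25}
After line 2 (y overwritten, z added): d = {'x': 26, 'y': 46, 'z': 2}
After line 3 (total = 26 + 46 + 2 = 74): d = {'x': 26, 'y': 46, 'z': 2, 'total': 74}

{'x': 26, 'y': 46, 'z': 2, 'total': 74}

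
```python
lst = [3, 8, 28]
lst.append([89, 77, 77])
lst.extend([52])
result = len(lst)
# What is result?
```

After line 1: lst = [3, 8, 28]
After line 2 (append adds [89, 77, 77] as single element): lst = [3, 8, 28, [89, 77, 77]]
After line 3 (extend unpacks [52], adds 52): lst = [3, 8, 28, [89, 77, 77], 52]
After line 4: result = len(lst) = 5

5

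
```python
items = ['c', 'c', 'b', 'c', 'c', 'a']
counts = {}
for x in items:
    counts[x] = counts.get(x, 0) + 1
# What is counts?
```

Initial: counts = {}, items = ['c', 'c', 'b', 'c', 'c', 'a']
See 'c': counts = {'c': 1}
See 'c': counts = {'c': 2}
See 'b': counts = {'c': 2, 'b': 1}
See 'c': counts = {'c': 3, 'b': 1}
See 'c': counts = {'c': 4, 'b': 1}
See 'a': counts = {'c': 4, 'b': 1, 'a': 1}

{'c': 4, 'b': 1, 'a': 1}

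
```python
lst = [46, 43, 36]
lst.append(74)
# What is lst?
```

[46, 43, 36, 74]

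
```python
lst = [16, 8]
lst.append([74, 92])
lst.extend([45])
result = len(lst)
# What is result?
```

After line 1: lst = [16, 8]
After line 2 (append adds [74, 92] as single element): lst = [16, 8, [74, 92]]
After line 3 (extend unpacks [45], adds 45): lst = [16, 8, [74, 92], 45]
After line 4: result = len(lst) = 4

4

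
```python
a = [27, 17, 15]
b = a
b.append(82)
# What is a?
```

After line 1: a = [27, 17, 15]
After line 2 (b = a is an alias, same object): a = [27, 17, 15], b = [27, 17, 15]
After line 3 (b.append mutates the shared list): a = [27, 17, 15, 82], b = [27, 17, 15, 82]

[27, 17, 15, 82]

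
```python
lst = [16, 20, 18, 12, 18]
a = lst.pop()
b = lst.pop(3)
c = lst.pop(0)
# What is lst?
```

After line 1: lst = [16, 20, 18, 12, 18]
After line 2 (pop() -> a = 18): lst = [16, 20, 18, 12]
After line 3 (pop(3) -> b = 12): lst = [16, 20, 18]
After line 4 (pop(0) -> c = 16): lst = [20, 18]

[20, 18]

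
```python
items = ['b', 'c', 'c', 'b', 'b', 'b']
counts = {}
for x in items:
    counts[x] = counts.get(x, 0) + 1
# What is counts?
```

Initial: counts = {}, items = ['b', 'c', 'c', 'b', 'b', 'b']
See 'b': counts = {'b': 1}
See 'c': counts = {'b': 1, 'c': 1}
See 'c': counts = {'b': 1, 'c': 2}
See 'b': counts = {'b': 2, 'c': 2}
See 'b': counts = {'b': 3, 'c': 2}
See 'b': counts = {'b': 4, 'c': 2}

{'b': 4, 'c': 2}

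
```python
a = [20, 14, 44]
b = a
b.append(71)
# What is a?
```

After line 1: a = [20, 14, 44]
After line 2 (b = a is an alias, same object): a = [20, 14, 44], b = [20, 14, 44]
After line 3 (b.append mutates the shared list): a = [20, 14, 44, 71], b = [20, 14, 44, 71]

[20, 14, 44, 71]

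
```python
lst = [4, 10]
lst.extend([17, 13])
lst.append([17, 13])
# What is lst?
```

After line 1: lst = [4, 10]
After line 2 (extend unpacks [17, 13]): lst = [4, 10, 17, 13]
After line 3 (append adds [17, 13] as single element): lst = [4, 10, 17, 13, [17, 13]]

[4, 10, 17, 13, [17, 13]]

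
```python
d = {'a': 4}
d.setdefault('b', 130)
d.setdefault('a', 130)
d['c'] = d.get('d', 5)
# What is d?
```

After line 1: d = {'a': 4}
After line 2 (setdefault adds 'b'=130): d = {'a': 4, 'b': 130}
After line 3 (setdefault 'a' no-op, already exists): d = {'a': 4, 'b': 130}
After line 4 (get('d', 5) returns default since 'd' not in d): d = {'a': 4, 'b': 130, 'c': 5}

{'a': 4, 'b': 130, 'c': 5}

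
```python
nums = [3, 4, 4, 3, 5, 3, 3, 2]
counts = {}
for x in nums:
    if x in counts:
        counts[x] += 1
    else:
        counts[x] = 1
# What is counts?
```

Initial: counts = {}, nums = [3, 4, 4, 3, 5, 3, 3, 2]
See 3: counts = {3: 1}
See 4: counts = {3: 1, 4: 1}
See 4: counts = {3: 1, 4: 2}
See 3: counts = {3: 2, 4: 2}
See 5: counts = {3: 2, 4: 2, 5: 1}
See 3: counts = {3: 3, 4: 2, 5: 1}
See 3: counts = {3: 4, 4: 2, 5: 1}
See 2: counts = {3: 4, 4: 2, 5: 1, 2: 1}

{3: 4, 4: 2, 5: 1, 2: 1}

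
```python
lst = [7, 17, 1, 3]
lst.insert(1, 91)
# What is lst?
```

[7, 91, 17, 1, 3]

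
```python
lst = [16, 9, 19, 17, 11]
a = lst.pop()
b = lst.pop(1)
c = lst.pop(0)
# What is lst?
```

After line 1: lst = [16, 9, 19, 17, 11]
After line 2 (pop() -> a = 11): lst = [16, 9, 19, 17]
After line 3 (pop(1) -> b = 9): lst = [16, 19, 17]
After line 4 (pop(0) -> c = 16): lst = [19, 17]

[19, 17]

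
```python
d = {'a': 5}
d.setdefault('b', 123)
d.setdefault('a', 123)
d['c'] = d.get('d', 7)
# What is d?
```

After line 1: d = {'a': 5}
After line 2 (setdefault adds 'b'=123): d = {'a': 5, 'b': 123}
After line 3 (setdefault 'a' no-op, already exists): d = {'a': 5, 'b': 123}
After line 4 (get('d', 7) returns default since 'd' not in d): d = {'a': 5, 'b': 123, 'c': 7}

{'a': 5, 'b': 123, 'c': 7}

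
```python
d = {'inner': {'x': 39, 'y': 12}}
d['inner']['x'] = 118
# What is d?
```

After line 1: d = {'inner': {'x': 39, 'y': 12}}
After line 2 (inner x overwritten): d = {'inner': {'x': 118, 'y': 12}}

{'inner': {'x': 118, 'y': 12}}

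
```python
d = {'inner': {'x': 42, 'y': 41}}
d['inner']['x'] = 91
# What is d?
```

After line 1: d = {'inner': {'x': 42, 'y': 41}}
After line 2 (inner x overwritten): d = {'inner': {'x': 91, 'y': 41}}

{'inner': {'x': 91, 'y': 41}}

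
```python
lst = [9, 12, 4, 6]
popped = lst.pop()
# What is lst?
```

[9, 12, 4]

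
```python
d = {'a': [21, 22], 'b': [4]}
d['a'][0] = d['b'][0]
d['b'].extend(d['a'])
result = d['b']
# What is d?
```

After line 1: d = {'a': [21, 22], 'b': [4]}
After line 2 (a[0] = b[0] = 4): d = {'a': [4, 22], 'b': [4]}
After line 3 (b.extend(a) appends [4, 22]): d = {'a': [4, 22], 'b': [4, 4, 22]}
After line 4: result = d['b'] = [4, 4, 22]

{'a': [4, 22], 'b': [4, 4, 22]}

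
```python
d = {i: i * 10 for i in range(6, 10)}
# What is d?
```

{6: 60, 7: 70, 8: 80, 9: 90}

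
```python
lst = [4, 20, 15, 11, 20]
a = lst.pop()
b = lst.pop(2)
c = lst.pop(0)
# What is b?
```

After line 1: lst = [4, 20, 15, 11, 20]
After line 2 (pop() -> a = 20): lst = [4, 20, 15, 11]
After line 3 (pop(2) -> b = 15): lst = [4, 20, 11]
After line 4 (pop(0) -> c = 4): lst = [20, 11]

15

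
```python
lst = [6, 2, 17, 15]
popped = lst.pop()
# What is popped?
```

15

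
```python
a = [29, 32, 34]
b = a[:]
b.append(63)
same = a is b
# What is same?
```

After line 1: a = [29, 32, 34]
After line 2 (b = a[:] is a shallow copy, new object): a = [29, 32, 34], b = [29, 32, 34]
After line 3 (append only mutates b): a = [29, 32, 34], b = [29, 32, 34, 63]
After line 4 (same = a is b; different objects -> False): same = False

False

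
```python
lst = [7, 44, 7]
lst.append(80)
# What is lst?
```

[7, 44, 7, 80]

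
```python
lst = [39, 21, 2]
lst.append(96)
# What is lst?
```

[39, 21, 2, 96]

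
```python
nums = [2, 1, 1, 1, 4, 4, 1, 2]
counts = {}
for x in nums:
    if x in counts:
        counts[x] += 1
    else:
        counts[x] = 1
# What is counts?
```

Initial: counts = {}, nums = [2, 1, 1, 1, 4, 4, 1, 2]
See 2: counts = {2: 1}
See 1: counts = {2: 1, 1: 1}
See 1: counts = {2: 1, 1: 2}
See 1: counts = {2: 1, 1: 3}
See 4: counts = {2: 1, 1: 3, 4: 1}
See 4: counts = {2: 1, 1: 3, 4: 2}
See 1: counts = {2: 1, 1: 4, 4: 2}
See 2: counts = {2: 2, 1: 4, 4: 2}

{2: 2, 1: 4, 4: 2}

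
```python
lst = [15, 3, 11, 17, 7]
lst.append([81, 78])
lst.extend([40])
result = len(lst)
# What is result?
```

After line 1: lst = [15, 3, 11, 17, 7]
After line 2 (append adds [81, 78] as single element): lst = [15, 3, 11, 17, 7, [81, 78]]
After line 3 (extend unpacks [40], adds 40): lst = [15, 3, 11, 17, 7, [81, 78], 40]
After line 4: result = len(lst) = 7

7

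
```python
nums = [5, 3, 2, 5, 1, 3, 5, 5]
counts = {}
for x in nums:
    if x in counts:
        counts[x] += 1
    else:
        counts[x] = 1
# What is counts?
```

Initial: counts = {}, nums = [5, 3, 2, 5, 1, 3, 5, 5]
See 5: counts = {5: 1}
See 3: counts = {5: 1, 3: 1}
See 2: counts = {5: 1, 3: 1, 2: 1}
See 5: counts = {5: 2, 3: 1, 2: 1}
See 1: counts = {5: 2, 3: 1, 2: 1, 1: 1}
See 3: counts = {5: 2, 3: 2, 2: 1, 1: 1}
See 5: counts = {5: 3, 3: 2, 2: 1, 1: 1}
See 5: counts = {5: 4, 3: 2, 2: 1, 1: 1}

{5: 4, 3: 2, 2: 1, 1: 1}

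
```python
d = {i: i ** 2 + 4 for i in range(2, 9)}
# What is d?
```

{2: 8, 3: 13, 4: 20, 5: 29, 6: 40, 7: 53, 8: 68}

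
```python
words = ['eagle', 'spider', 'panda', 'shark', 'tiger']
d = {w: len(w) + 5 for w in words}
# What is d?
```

{'eagle': 10, 'spider': 11, 'panda': 10, 'shark': 10, 'tiger': 10}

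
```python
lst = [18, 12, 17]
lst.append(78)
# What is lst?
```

[18, 12, 17, 78]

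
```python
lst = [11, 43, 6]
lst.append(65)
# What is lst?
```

[11, 43, 6, 65]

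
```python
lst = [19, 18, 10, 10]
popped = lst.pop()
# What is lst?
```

[19, 18, 10]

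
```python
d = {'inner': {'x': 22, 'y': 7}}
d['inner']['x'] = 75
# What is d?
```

After line 1: d = {'inner': {'x': 22, 'y': 7}}
After line 2 (inner x overwritten): d = {'inner': {'x': 75, 'y': 7}}

{'inner': {'x': 75, 'y': 7}}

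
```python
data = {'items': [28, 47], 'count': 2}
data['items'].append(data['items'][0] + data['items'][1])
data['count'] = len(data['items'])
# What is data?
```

After line 1: data = {'items': [28, 47], 'count': 2}
After line 2 (append 28 + 47 = 75): data = {'items': [28, 47, 75], 'count': 2}
After line 3 (count = len(items) = 3): data = {'items': [28, 47, 75], 'count': 3}

{'items': [28, 47, 75], 'count': 3}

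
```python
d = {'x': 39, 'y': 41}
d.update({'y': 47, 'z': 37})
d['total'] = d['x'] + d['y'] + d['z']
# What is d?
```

After line 1: d = {'x': 39, 'y': 41}
After line 2 (y overwritten, z added): d = {'x': 39, 'y': 47, 'z': 37}
After line 3 (total = 39 + 47 + 37 = 123): d = {'x': 39, 'y': 47, 'z': 37, 'total': 123}

{'x': 39, 'y': 47, 'z': 37, 'total': 123}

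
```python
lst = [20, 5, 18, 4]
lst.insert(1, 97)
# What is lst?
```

[20, 97, 5, 18, 4]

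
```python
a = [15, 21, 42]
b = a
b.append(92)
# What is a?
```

After line 1: a = [15, 21, 42]
After line 2 (b = a is an alias, same object): a = [15, 21, 42], b = [15, 21, 42]
After line 3 (b.append mutates the shared list): a = [15, 21, 42, 92], b = [15, 21, 42, 92]

[15, 21, 42, 92]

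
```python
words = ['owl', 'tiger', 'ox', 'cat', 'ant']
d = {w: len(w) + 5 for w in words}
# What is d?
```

{'owl': 8, 'tiger': 10, 'ox': 7, 'cat': 8, 'ant': 8}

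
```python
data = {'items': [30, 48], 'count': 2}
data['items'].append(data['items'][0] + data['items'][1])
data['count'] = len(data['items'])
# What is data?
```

After line 1: data = {'items': [30, 48], 'count': 2}
After line 2 (append 30 + 48 = 78): data = {'items': [30, 48, 78], 'count': 2}
After line 3 (count = len(items) = 3): data = {'items': [30, 48, 78], 'count': 3}

{'items': [30, 48, 78], 'count': 3}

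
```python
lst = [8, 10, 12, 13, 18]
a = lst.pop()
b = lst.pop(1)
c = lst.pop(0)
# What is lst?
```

After line 1: lst = [8, 10, 12, 13, 18]
After line 2 (pop() -> a = 18): lst = [8, 10, 12, 13]
After line 3 (pop(1) -> b = 10): lst = [8, 12, 13]
After line 4 (pop(0) -> c = 8): lst = [12, 13]

[12, 13]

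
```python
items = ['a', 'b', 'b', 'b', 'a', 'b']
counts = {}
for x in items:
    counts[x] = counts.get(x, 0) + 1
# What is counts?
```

Initial: counts = {}, items = ['a', 'b', 'b', 'b', 'a', 'b']
See 'a': counts = {'a': 1}
See 'b': counts = {'a': 1, 'b': 1}
See 'b': counts = {'a': 1, 'b': 2}
See 'b': counts = {'a': 1, 'b': 3}
See 'a': counts = {'a': 2, 'b': 3}
See 'b': counts = {'a': 2, 'b': 4}

{'a': 2, 'b': 4}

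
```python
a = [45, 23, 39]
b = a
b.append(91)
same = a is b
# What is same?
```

After line 1: a = [45, 23, 39]
After line 2 (b = a is an alias, same object): a = [45, 23, 39], b = [45, 23, 39]
After line 3 (b.append mutates the shared list): a = [45, 23, 39, 91], b = [45, 23, 39, 91]
After line 4 (same = a is b; same object -> True): same = True

True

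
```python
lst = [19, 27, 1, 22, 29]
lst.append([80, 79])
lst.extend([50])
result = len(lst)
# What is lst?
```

After line 1: lst = [19, 27, 1, 22, 29]
After line 2 (append adds [80, 79] as single element): lst = [19, 27, 1, 22, 29, [80, 79]]
After line 3 (extend unpacks [50], adds 50): lst = [19, 27, 1, 22, 29, [80, 79], 50]
After line 4: result = len(lst) = 7

[19, 27, 1, 22, 29, [80, 79], 50]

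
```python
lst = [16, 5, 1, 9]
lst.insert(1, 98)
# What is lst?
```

[16, 98, 5, 1, 9]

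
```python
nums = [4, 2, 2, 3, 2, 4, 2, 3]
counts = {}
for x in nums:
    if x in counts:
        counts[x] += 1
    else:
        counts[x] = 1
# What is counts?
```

Initial: counts = {}, nums = [4, 2, 2, 3, 2, 4, 2, 3]
See 4: counts = {4: 1}
See 2: counts = {4: 1, 2: 1}
See 2: counts = {4: 1, 2: 2}
See 3: counts = {4: 1, 2: 2, 3: 1}
See 2: counts = {4: 1, 2: 3, 3: 1}
See 4: counts = {4: 2, 2: 3, 3: 1}
See 2: counts = {4: 2, 2: 4, 3: 1}
See 3: counts = {4: 2, 2: 4, 3: 2}

{4: 2, 2: 4, 3: 2}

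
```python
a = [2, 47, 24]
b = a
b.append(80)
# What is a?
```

After line 1: a = [2, 47, 24]
After line 2 (b = a is an alias, same object): a = [2, 47, 24], b = [2, 47, 24]
After line 3 (b.append mutates the shared list): a = [2, 47, 24, 80], b = [2, 47, 24, 80]

[2, 47, 24, 80]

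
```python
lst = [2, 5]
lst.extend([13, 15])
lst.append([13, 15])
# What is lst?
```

After line 1: lst = [2, 5]
After line 2 (extend unpacks [13, 15]): lst = [2, 5, 13, 15]
After line 3 (append adds [13, 15] as single element): lst = [2, 5, 13, 15, [13, 15]]

[2, 5, 13, 15, [13, 15]]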